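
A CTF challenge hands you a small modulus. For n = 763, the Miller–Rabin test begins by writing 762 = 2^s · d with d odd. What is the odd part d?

Halving: 762 → 381; 381 is odd.
So 762 = 2^1 · 381.

381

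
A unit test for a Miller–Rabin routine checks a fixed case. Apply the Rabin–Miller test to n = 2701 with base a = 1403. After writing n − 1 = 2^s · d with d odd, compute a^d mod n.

n − 1 = 2700 = 2^2 · 675, so s = 2 and d = 675.
Repeated squaring mod 2701: 1403^1 ≡ 1403, 1403^2 ≡ 2081, 1403^4 ≡ 858, 1403^8 ≡ 1492, 1403^16 ≡ 440, 1403^32 ≡ 1829, 1403^64 ≡ 1403, 1403^128 ≡ 2081, 1403^256 ≡ 858, 1403^512 ≡ 1492.
675 = 512 + 128 + 32 + 2 + 1, so 1403^675 ≡ 1492·2081·1829·2081·1403 ≡ 1 (mod 2701).

1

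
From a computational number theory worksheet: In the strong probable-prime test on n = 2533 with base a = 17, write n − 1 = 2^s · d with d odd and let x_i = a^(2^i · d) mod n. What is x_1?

2091

n − 1 = 2532 = 2^2 · 633, so s = 2 and d = 633.
x_0 = 17^633 mod 2533 = 2465.
x_1 = 2465^2 mod 2533 = 2091.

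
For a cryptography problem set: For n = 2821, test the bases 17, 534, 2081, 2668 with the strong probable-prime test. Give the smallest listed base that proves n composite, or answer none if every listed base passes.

none

n − 1 = 2820 = 2^2 · 705, so s = 2 and d = 705.
Base 17: x_0 = 17^705 mod 2821 = 2820. x_0 = 2820 ≡ −1, so 17 is not a witness.
Base 534: x_0 = 534^705 mod 2821 = 1. x_0 = 1, so 534 is not a witness.
Base 2081: x_0 = 2081^705 mod 2821 = 1. x_0 = 1, so 2081 is not a witness.
Base 2668: x_0 = 2668^705 mod 2821 = 1. x_0 = 1, so 2668 is not a witness.
No listed base is a witness for 2821.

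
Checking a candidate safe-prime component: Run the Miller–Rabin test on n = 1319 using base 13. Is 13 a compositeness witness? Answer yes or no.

n − 1 = 1318 = 2^1 · 659, so s = 1 and d = 659.
x_0 = 13^659 mod 1319 = 1318.
x_0 = 1318 ≡ −1, so 13 is not a witness.

no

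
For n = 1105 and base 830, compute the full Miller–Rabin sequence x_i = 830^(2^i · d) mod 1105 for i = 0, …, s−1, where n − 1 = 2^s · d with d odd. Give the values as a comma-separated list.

1100, 25, 625, 560

n − 1 = 1104 = 2^4 · 69, so s = 4 and d = 69.
x_0 = 830^69 mod 1105 = 1100.
x_1 = 1100^2 mod 1105 = 25.
x_2 = 25^2 mod 1105 = 625.
x_3 = 625^2 mod 1105 = 560.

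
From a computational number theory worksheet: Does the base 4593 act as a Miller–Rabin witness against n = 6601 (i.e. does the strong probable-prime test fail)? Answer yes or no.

n − 1 = 6600 = 2^3 · 825, so s = 3 and d = 825.
By repeated squaring, 4593^825 ≡ 1 (mod 6601).
x_0 = 4593^825 mod 6601 = 1.
x_0 = 1, so 4593 is not a witness.

no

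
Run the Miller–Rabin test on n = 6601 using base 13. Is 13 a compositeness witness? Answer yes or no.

n − 1 = 6600 = 2^3 · 825, so s = 3 and d = 825.
x_0 = 13^825 mod 6601 = 3037.
x_0 is neither 1 nor 6600, so continue squaring.
x_1 = 3037^2 mod 6601 = 1772.
x_2 = 1772^2 mod 6601 = 4509.
Reached i = s−1 = 2 without hitting −1: 13 is a Miller–Rabin witness and 6601 is composite.

yes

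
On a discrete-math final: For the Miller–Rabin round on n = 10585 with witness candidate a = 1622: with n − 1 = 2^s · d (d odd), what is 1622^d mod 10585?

n − 1 = 10584 = 2^3 · 1323, so s = 3 and d = 1323.
Repeated squaring mod 10585: 1622^1 ≡ 1622, 1622^2 ≡ 5804, 1622^4 ≡ 4946, 1622^8 ≡ 981, 1622^16 ≡ 9711, 1622^32 ≡ 1756, 1622^64 ≡ 3301, 1622^128 ≡ 4636, 1622^256 ≡ 4946, 1622^512 ≡ 981, 1622^1024 ≡ 9711.
1323 = 1024 + 256 + 32 + 8 + 2 + 1, so 1622^1323 ≡ 9711·4946·1756·981·5804·1622 ≡ 8688 (mod 10585).

8688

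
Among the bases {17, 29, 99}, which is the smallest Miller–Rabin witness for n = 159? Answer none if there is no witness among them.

17

n − 1 = 158 = 2^1 · 79, so s = 1 and d = 79.
Base 17: x_0 = 17^79 mod 159 = 17. x_0 ∉ {1, 158} and s = 1, so 17 is a Miller–Rabin witness and 159 is composite.
Base 29: x_0 = 29^79 mod 159 = 29. x_0 ∉ {1, 158} and s = 1, so 29 is a Miller–Rabin witness and 159 is composite.
Base 99: x_0 = 99^79 mod 159 = 99. x_0 ∉ {1, 158} and s = 1, so 99 is a Miller–Rabin witness and 159 is composite.
The smallest witness among the given bases is 17.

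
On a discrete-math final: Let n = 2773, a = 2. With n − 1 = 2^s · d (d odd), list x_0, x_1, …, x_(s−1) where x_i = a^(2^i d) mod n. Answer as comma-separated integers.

1512, 1192

n − 1 = 2772 = 2^2 · 693, so s = 2 and d = 693.
x_0 = 2^693 mod 2773 = 1512.
x_1 = 1512^2 mod 2773 = 1192.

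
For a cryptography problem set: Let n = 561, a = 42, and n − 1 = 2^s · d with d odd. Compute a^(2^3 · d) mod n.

375

n − 1 = 560 = 2^4 · 35, so s = 4 and d = 35.
Repeated squaring mod 561: 42^1 ≡ 42, 42^2 ≡ 81, 42^4 ≡ 390, 42^8 ≡ 69, 42^16 ≡ 273, 42^32 ≡ 477.
35 = 32 + 2 + 1, so 42^35 ≡ 477·81·42 ≡ 342 (mod 561).
x_0 = 342.
x_1 = 342^2 mod 561 = 276.
x_2 = 276^2 mod 561 = 441.
x_3 = 441^2 mod 561 = 375.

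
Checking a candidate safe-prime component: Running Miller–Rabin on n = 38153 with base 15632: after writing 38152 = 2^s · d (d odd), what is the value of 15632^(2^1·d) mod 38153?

n − 1 = 38152 = 2^3 · 4769, so s = 3 and d = 4769.
x_0 = 15632^4769 mod 38153 = 1.
x_1 = 1^2 mod 38153 = 1.

1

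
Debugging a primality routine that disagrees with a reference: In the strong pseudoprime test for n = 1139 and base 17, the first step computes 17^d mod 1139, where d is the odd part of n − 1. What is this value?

n − 1 = 1138 = 2^1 · 569, so s = 1 and d = 569.
17^569 mod 1139 = 918.

918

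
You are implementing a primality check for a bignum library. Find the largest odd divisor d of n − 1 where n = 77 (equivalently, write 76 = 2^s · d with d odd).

Halving: 76 → 38 → 19; 19 is odd.
So 76 = 2^2 · 19.

19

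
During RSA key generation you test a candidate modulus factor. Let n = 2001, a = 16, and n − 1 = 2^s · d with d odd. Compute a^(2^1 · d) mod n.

748

n − 1 = 2000 = 2^4 · 125, so s = 4 and d = 125.
By repeated squaring, 16^125 ≡ 745 (mod 2001).
x_0 = 745.
x_1 = 745^2 mod 2001 = 748.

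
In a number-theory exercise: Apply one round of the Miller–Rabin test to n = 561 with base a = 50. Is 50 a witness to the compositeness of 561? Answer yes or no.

no

n − 1 = 560 = 2^4 · 35, so s = 4 and d = 35.
Repeated squaring mod 561: 50^1 ≡ 50, 50^2 ≡ 256, 50^4 ≡ 460, 50^8 ≡ 103, 50^16 ≡ 511, 50^32 ≡ 256.
35 = 32 + 2 + 1, so 50^35 ≡ 256·256·50 ≡ 560 (mod 561).
x_0 = 50^35 mod 561 = 560.
x_0 = 560 ≡ −1, so 50 is not a witness.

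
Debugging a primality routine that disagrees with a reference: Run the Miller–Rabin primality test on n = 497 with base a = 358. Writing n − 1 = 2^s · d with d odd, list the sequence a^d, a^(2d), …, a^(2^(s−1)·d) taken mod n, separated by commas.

64, 120, 484, 169

n − 1 = 496 = 2^4 · 31, so s = 4 and d = 31.
x_0 = 358^31 mod 497 = 64.
x_1 = 64^2 mod 497 = 120.
x_2 = 120^2 mod 497 = 484.
x_3 = 484^2 mod 497 = 169.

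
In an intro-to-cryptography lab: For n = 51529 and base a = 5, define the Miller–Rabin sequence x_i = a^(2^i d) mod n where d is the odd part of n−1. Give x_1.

n − 1 = 51528 = 2^3 · 6441, so s = 3 and d = 6441.
By repeated squaring, 5^6441 ≡ 29963 (mod 51529).
x_0 = 29963.
x_1 = 29963^2 mod 51529 = 43131.

43131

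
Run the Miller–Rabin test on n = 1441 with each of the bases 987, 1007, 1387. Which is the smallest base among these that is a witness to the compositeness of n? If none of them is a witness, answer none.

1007

n − 1 = 1440 = 2^5 · 45, so s = 5 and d = 45.
Base 987: x_0 = 987^45 mod 1441 = 1440. x_0 = 1440 ≡ −1, so 987 is not a witness.
Base 1007: x_0 = 1007^45 mod 1441 = 1066. x_0 is neither 1 nor 1440, so continue squaring. x_1 = 1066^2 mod 1441 = 848. x_2 = 848^2 mod 1441 = 45. x_3 = 45^2 mod 1441 = 584. x_4 = 584^2 mod 1441 = 980. Reached i = s−1 = 4 without hitting −1: 1007 is a Miller–Rabin witness and 1441 is composite.
Base 1387: x_0 = 1387^45 mod 1441 = 375. x_0 is neither 1 nor 1440, so continue squaring. x_1 = 375^2 mod 1441 = 848. x_2 = 848^2 mod 1441 = 45. x_3 = 45^2 mod 1441 = 584. x_4 = 584^2 mod 1441 = 980. Reached i = s−1 = 4 without hitting −1: 1387 is a Miller–Rabin witness and 1441 is composite.
The smallest witness among the given bases is 1007.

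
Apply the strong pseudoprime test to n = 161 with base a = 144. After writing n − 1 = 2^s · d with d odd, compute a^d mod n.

2

n − 1 = 160 = 2^5 · 5, so s = 5 and d = 5.
144^5 mod 161 = 2.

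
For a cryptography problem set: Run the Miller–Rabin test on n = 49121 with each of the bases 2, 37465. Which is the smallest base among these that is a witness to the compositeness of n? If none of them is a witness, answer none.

none

n − 1 = 49120 = 2^5 · 1535, so s = 5 and d = 1535.
Base 2: x_0 = 2^1535 mod 49121 = 31295. x_0 is neither 1 nor 49120, so continue squaring. x_1 = 31295^2 mod 49121 = 2527. x_2 = 2527^2 mod 49121 = 49120. x_2 ≡ −1, so 2 is not a witness.
Base 37465: x_0 = 37465^1535 mod 49121 = 20668. x_0 is neither 1 nor 49120, so continue squaring. x_1 = 20668^2 mod 49121 = 10008. x_2 = 10008^2 mod 49121 = 2345. x_3 = 2345^2 mod 49121 = 46594. x_4 = 46594^2 mod 49121 = 49120. x_4 ≡ −1, so 37465 is not a witness.
No listed base is a witness for 49121.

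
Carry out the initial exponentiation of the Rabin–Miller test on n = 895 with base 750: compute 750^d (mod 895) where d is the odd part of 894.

n − 1 = 894 = 2^1 · 447, so s = 1 and d = 447.
750^447 mod 895 = 455.

455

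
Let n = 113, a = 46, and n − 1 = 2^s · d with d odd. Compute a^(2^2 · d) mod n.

98

n − 1 = 112 = 2^4 · 7, so s = 4 and d = 7.
x_0 = 46^7 mod 113 = 78.
x_1 = 78^2 mod 113 = 95.
x_2 = 95^2 mod 113 = 98.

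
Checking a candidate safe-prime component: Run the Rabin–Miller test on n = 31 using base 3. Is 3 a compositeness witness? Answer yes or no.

no

n − 1 = 30 = 2^1 · 15, so s = 1 and d = 15.
x_0 = 3^15 mod 31 = 30.
x_0 = 30 ≡ −1, so 3 is not a witness.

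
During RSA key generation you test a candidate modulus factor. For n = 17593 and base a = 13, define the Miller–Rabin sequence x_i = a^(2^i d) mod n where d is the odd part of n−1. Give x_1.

268

n − 1 = 17592 = 2^3 · 2199, so s = 3 and d = 2199.
Repeated squaring mod 17593: 13^1 ≡ 13, 13^2 ≡ 169, 13^4 ≡ 10968, 13^8 ≡ 13683, 13^16 ≡ 17376, 13^32 ≡ 11903, 13^64 ≡ 4980, 13^128 ≡ 11863, 13^256 ≡ 4362, 13^512 ≡ 9011, 13^1024 ≡ 6426, 13^2048 ≡ 2705.
2199 = 2048 + 128 + 16 + 4 + 2 + 1, so 13^2199 ≡ 2705·11863·17376·10968·169·13 ≡ 796 (mod 17593).
x_0 = 796.
x_1 = 796^2 mod 17593 = 268.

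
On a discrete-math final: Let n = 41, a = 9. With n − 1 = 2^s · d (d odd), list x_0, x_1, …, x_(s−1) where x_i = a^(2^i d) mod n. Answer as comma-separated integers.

9, 40, 1

n − 1 = 40 = 2^3 · 5, so s = 3 and d = 5.
x_0 = 9^5 mod 41 = 9.
x_1 = 9^2 mod 41 = 40.
x_2 = 40^2 mod 41 = 1.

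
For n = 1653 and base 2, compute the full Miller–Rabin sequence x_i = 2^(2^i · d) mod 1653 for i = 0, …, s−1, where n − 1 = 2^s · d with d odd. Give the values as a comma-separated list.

n − 1 = 1652 = 2^2 · 413, so s = 2 and d = 413.
x_0 = 2^413 mod 1653 = 713.
x_1 = 713^2 mod 1653 = 898.

713, 898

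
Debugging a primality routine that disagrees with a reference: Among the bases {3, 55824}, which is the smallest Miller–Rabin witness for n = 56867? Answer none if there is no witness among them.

n − 1 = 56866 = 2^1 · 28433, so s = 1 and d = 28433.
Base 3: x_0 = 3^28433 mod 56867 = 34115. x_0 ∉ {1, 56866} and s = 1, so 3 is a Miller–Rabin witness and 56867 is composite.
Base 55824: x_0 = 55824^28433 mod 56867 = 46033. x_0 ∉ {1, 56866} and s = 1, so 55824 is a Miller–Rabin witness and 56867 is composite.
The smallest witness among the given bases is 3.

3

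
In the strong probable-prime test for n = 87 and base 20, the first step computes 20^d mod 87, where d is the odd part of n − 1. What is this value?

n − 1 = 86 = 2^1 · 43, so s = 1 and d = 43.
20^43 mod 87 = 20.

20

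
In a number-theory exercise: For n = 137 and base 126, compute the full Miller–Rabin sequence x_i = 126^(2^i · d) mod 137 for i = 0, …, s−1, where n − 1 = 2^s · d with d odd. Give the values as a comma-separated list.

37, 136, 1

n − 1 = 136 = 2^3 · 17, so s = 3 and d = 17.
x_0 = 126^17 mod 137 = 37.
x_1 = 37^2 mod 137 = 136.
x_2 = 136^2 mod 137 = 1.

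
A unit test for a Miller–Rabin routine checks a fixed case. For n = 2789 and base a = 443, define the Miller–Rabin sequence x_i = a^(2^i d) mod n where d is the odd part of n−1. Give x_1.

1

n − 1 = 2788 = 2^2 · 697, so s = 2 and d = 697.
x_0 = 443^697 mod 2789 = 2788.
x_1 = 2788^2 mod 2789 = 1.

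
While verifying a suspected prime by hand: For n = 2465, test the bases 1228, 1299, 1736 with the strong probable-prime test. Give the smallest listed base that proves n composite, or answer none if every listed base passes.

1299

n − 1 = 2464 = 2^5 · 77, so s = 5 and d = 77.
Base 1228: x_0 = 1228^77 mod 2465 = 1143. x_0 is neither 1 nor 2464, so continue squaring. x_1 = 1143^2 mod 2465 = 2464. x_1 ≡ −1, so 1228 is not a witness.
Base 1299: x_0 = 1299^77 mod 2465 = 1944. x_0 is neither 1 nor 2464, so continue squaring. x_1 = 1944^2 mod 2465 = 291. x_2 = 291^2 mod 2465 = 871. x_3 = 871^2 mod 2465 = 1886. x_4 = 1886^2 mod 2465 = 1. x_4 = 1 but x_3 ≠ ±1, a nontrivial square root of 1 — 1299 is a witness and 2465 is composite.
Base 1736: x_0 = 1736^77 mod 2465 = 1596. x_0 is neither 1 nor 2464, so continue squaring. x_1 = 1596^2 mod 2465 = 871. x_2 = 871^2 mod 2465 = 1886. x_3 = 1886^2 mod 2465 = 1. x_3 = 1 but x_2 ≠ ±1, a nontrivial square root of 1 — 1736 is a witness and 2465 is composite.
The smallest witness among the given bases is 1299.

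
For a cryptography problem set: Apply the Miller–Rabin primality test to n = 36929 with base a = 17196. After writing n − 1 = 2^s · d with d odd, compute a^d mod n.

4451

n − 1 = 36928 = 2^6 · 577, so s = 6 and d = 577.
17196^577 mod 36929 = 4451.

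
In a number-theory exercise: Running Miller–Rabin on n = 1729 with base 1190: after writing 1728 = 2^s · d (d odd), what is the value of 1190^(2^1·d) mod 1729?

n − 1 = 1728 = 2^6 · 27, so s = 6 and d = 27.
x_0 = 1190^27 mod 1729 = 1253.
x_1 = 1253^2 mod 1729 = 77.

77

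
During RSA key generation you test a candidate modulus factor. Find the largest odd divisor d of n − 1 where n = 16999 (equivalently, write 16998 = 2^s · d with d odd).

Halving: 16998 → 8499; 8499 is odd.
So 16998 = 2^1 · 8499.

8499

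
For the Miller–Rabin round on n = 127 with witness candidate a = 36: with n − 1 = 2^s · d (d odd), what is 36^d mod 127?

n − 1 = 126 = 2^1 · 63, so s = 1 and d = 63.
36^63 mod 127 = 1.

1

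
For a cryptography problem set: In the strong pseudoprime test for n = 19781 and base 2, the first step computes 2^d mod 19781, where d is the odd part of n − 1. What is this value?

n − 1 = 19780 = 2^2 · 4945, so s = 2 and d = 4945.
Repeated squaring mod 19781: 2^1 ≡ 2, 2^2 ≡ 4, 2^4 ≡ 16, 2^8 ≡ 256, 2^16 ≡ 6193, 2^32 ≡ 17671, 2^64 ≡ 1375, 2^128 ≡ 11430, 2^256 ≡ 11176, 2^512 ≡ 5742, 2^1024 ≡ 15418, 2^2048 ≡ 6447, 2^4096 ≡ 3928.
4945 = 4096 + 512 + 256 + 64 + 16 + 1, so 2^4945 ≡ 3928·5742·11176·1375·6193·2 ≡ 5403 (mod 19781).

5403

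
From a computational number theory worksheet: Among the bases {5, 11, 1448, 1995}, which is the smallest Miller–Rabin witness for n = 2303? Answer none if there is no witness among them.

n − 1 = 2302 = 2^1 · 1151, so s = 1 and d = 1151.
Base 5: x_0 = 5^1151 mod 2303 = 1368. x_0 ∉ {1, 2302} and s = 1, so 5 is a Miller–Rabin witness and 2303 is composite.
Base 11: x_0 = 11^1151 mod 2303 = 387. x_0 ∉ {1, 2302} and s = 1, so 11 is a Miller–Rabin witness and 2303 is composite.
Base 1448: x_0 = 1448^1151 mod 2303 = 132. x_0 ∉ {1, 2302} and s = 1, so 1448 is a Miller–Rabin witness and 2303 is composite.
Base 1995: x_0 = 1995^1151 mod 2303 = 1666. x_0 ∉ {1, 2302} and s = 1, so 1995 is a Miller–Rabin witness and 2303 is composite.
The smallest witness among the given bases is 5.

5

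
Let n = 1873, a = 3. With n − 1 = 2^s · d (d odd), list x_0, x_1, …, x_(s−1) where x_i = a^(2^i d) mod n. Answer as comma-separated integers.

n − 1 = 1872 = 2^4 · 117, so s = 4 and d = 117.
x_0 = 3^117 mod 1873 = 1654.
x_1 = 1654^2 mod 1873 = 1136.
x_2 = 1136^2 mod 1873 = 1872.
x_3 = 1872^2 mod 1873 = 1.

1654, 1136, 1872, 1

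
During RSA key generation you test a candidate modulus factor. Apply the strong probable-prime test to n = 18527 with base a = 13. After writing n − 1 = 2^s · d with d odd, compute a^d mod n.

n − 1 = 18526 = 2^1 · 9263, so s = 1 and d = 9263.
By repeated squaring, 13^9263 ≡ 7939 (mod 18527).

7939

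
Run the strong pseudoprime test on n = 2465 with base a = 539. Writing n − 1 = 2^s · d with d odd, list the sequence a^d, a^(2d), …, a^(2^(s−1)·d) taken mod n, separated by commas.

n − 1 = 2464 = 2^5 · 77, so s = 5 and d = 77.
x_0 = 539^77 mod 2465 = 1119.
x_1 = 1119^2 mod 2465 = 2406.
x_2 = 2406^2 mod 2465 = 1016.
x_3 = 1016^2 mod 2465 = 1886.
x_4 = 1886^2 mod 2465 = 1.

1119, 2406, 1016, 1886, 1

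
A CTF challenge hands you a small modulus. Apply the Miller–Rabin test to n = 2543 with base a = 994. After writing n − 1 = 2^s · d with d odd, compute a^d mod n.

1

n − 1 = 2542 = 2^1 · 1271, so s = 1 and d = 1271.
994^1271 mod 2543 = 1.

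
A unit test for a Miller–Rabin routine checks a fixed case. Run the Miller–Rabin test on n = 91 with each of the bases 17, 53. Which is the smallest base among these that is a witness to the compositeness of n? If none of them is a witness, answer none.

n − 1 = 90 = 2^1 · 45, so s = 1 and d = 45.
Base 17: x_0 = 17^45 mod 91 = 90. x_0 = 90 ≡ −1, so 17 is not a witness.
Base 53: x_0 = 53^45 mod 91 = 1. x_0 = 1, so 53 is not a witness.
No listed base is a witness for 91.

none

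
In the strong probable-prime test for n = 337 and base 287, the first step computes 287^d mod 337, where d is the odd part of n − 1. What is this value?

252

n − 1 = 336 = 2^4 · 21, so s = 4 and d = 21.
287^21 mod 337 = 252.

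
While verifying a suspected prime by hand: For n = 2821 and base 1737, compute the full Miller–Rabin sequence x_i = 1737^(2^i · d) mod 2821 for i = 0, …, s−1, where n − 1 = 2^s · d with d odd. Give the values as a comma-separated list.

n − 1 = 2820 = 2^2 · 705, so s = 2 and d = 705.
x_0 = 1737^705 mod 2821 = 1737.
x_1 = 1737^2 mod 2821 = 1520.

1737, 1520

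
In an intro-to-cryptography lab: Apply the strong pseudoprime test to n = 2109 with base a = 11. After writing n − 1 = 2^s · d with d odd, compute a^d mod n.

n − 1 = 2108 = 2^2 · 527, so s = 2 and d = 527.
By repeated squaring, 11^527 ≡ 767 (mod 2109).

767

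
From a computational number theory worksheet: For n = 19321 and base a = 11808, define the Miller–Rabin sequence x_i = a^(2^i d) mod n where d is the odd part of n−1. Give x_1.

n − 1 = 19320 = 2^3 · 2415, so s = 3 and d = 2415.
Repeated squaring mod 19321: 11808^1 ≡ 11808, 11808^2 ≡ 8528, 11808^4 ≡ 2540, 11808^8 ≡ 17707, 11808^16 ≡ 15982, 11808^32 ≡ 704, 11808^64 ≡ 12591, 11808^128 ≡ 4476, 11808^256 ≡ 18020, 11808^512 ≡ 11674, 11808^1024 ≡ 11263, 11808^2048 ≡ 12804.
2415 = 2048 + 256 + 64 + 32 + 8 + 4 + 2 + 1, so 11808^2415 ≡ 12804·18020·12591·704·17707·2540·8528·11808 ≡ 2223 (mod 19321).
x_0 = 2223.
x_1 = 2223^2 mod 19321 = 14874.

14874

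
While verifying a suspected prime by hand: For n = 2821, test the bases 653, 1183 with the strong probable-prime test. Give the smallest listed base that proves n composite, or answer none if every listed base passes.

n − 1 = 2820 = 2^2 · 705, so s = 2 and d = 705.
Base 653: x_0 = 653^705 mod 2821 = 1. x_0 = 1, so 653 is not a witness.
Base 1183: x_0 = 1183^705 mod 2821 = 1365. x_0 is neither 1 nor 2820, so continue squaring. x_1 = 1365^2 mod 2821 = 1365. Reached i = s−1 = 1 without hitting −1: 1183 is a Miller–Rabin witness and 2821 is composite.
The smallest witness among the given bases is 1183.

1183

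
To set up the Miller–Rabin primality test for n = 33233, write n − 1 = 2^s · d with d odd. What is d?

2077

Halving: 33232 → 16616 → 8308 → 4154 → 2077; 2077 is odd.
So 33232 = 2^4 · 2077.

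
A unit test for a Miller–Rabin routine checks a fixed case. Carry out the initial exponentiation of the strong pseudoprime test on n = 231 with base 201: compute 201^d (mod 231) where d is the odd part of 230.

12

n − 1 = 230 = 2^1 · 115, so s = 1 and d = 115.
Repeated squaring mod 231: 201^1 ≡ 201, 201^2 ≡ 207, 201^4 ≡ 114, 201^8 ≡ 60, 201^16 ≡ 135, 201^32 ≡ 207, 201^64 ≡ 114.
115 = 64 + 32 + 16 + 2 + 1, so 201^115 ≡ 114·207·135·207·201 ≡ 12 (mod 231).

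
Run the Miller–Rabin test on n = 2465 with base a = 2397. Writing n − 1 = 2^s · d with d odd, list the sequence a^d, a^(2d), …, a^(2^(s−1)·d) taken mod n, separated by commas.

17, 289, 2176, 2176, 2176

n − 1 = 2464 = 2^5 · 77, so s = 5 and d = 77.
x_0 = 2397^77 mod 2465 = 17.
x_1 = 17^2 mod 2465 = 289.
x_2 = 289^2 mod 2465 = 2176.
x_3 = 2176^2 mod 2465 = 2176.
x_4 = 2176^2 mod 2465 = 2176.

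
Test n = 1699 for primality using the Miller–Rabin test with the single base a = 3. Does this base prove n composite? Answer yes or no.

no

n − 1 = 1698 = 2^1 · 849, so s = 1 and d = 849.
x_0 = 3^849 mod 1699 = 1698.
x_0 = 1698 ≡ −1, so 3 is not a witness.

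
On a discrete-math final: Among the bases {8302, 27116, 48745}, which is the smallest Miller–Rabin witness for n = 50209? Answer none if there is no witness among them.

8302

n − 1 = 50208 = 2^5 · 1569, so s = 5 and d = 1569.
Base 8302: x_0 = 8302^1569 mod 50209 = 49426. x_0 is neither 1 nor 50208, so continue squaring. x_1 = 49426^2 mod 50209 = 10581. x_2 = 10581^2 mod 50209 = 41700. x_3 = 41700^2 mod 50209 = 1703. x_4 = 1703^2 mod 50209 = 38296. Reached i = s−1 = 4 without hitting −1: 8302 is a Miller–Rabin witness and 50209 is composite.
Base 27116: x_0 = 27116^1569 mod 50209 = 36385. x_0 is neither 1 nor 50208, so continue squaring. x_1 = 36385^2 mod 50209 = 7522. x_2 = 7522^2 mod 50209 = 45150. x_3 = 45150^2 mod 50209 = 37100. x_4 = 37100^2 mod 50209 = 30683. Reached i = s−1 = 4 without hitting −1: 27116 is a Miller–Rabin witness and 50209 is composite.
Base 48745: x_0 = 48745^1569 mod 50209 = 19562. x_0 is neither 1 nor 50208, so continue squaring. x_1 = 19562^2 mod 50209 = 29055. x_2 = 29055^2 mod 50209 = 29108. x_3 = 29108^2 mod 50209 = 48998. x_4 = 48998^2 mod 50209 = 10460. Reached i = s−1 = 4 without hitting −1: 48745 is a Miller–Rabin witness and 50209 is composite.
The smallest witness among the given bases is 8302.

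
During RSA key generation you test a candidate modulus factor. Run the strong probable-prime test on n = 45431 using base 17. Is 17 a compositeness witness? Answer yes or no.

yes

n − 1 = 45430 = 2^1 · 22715, so s = 1 and d = 22715.
x_0 = 17^22715 mod 45431 = 33698.
x_0 ∉ {1, 45430} and s = 1, so 17 is a Miller–Rabin witness and 45431 is composite.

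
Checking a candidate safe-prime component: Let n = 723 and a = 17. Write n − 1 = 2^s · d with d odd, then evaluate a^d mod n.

n − 1 = 722 = 2^1 · 361, so s = 1 and d = 361.
Repeated squaring mod 723: 17^1 ≡ 17, 17^2 ≡ 289, 17^4 ≡ 376, 17^8 ≡ 391, 17^16 ≡ 328, 17^32 ≡ 580, 17^64 ≡ 205, 17^128 ≡ 91, 17^256 ≡ 328.
361 = 256 + 64 + 32 + 8 + 1, so 17^361 ≡ 328·205·580·391·17 ≡ 224 (mod 723).

224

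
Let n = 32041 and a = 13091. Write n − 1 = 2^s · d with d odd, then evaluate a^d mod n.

n − 1 = 32040 = 2^3 · 4005, so s = 3 and d = 4005.
Repeated squaring mod 32041: 13091^1 ≡ 13091, 13091^2 ≡ 19013, 13091^4 ≡ 7607, 13091^8 ≡ 403, 13091^16 ≡ 2204, 13091^32 ≡ 19425, 13091^64 ≡ 15809, 13091^128 ≡ 4681, 13091^256 ≡ 27758, 13091^512 ≡ 16637, 13091^1024 ≡ 19611, 13091^2048 ≡ 3198.
4005 = 2048 + 1024 + 512 + 256 + 128 + 32 + 4 + 1, so 13091^4005 ≡ 3198·19611·16637·27758·4681·19425·7607·13091 ≡ 16825 (mod 32041).

16825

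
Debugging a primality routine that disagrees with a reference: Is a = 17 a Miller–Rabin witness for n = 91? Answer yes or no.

n − 1 = 90 = 2^1 · 45, so s = 1 and d = 45.
Repeated squaring mod 91: 17^1 ≡ 17, 17^2 ≡ 16, 17^4 ≡ 74, 17^8 ≡ 16, 17^16 ≡ 74, 17^32 ≡ 16.
45 = 32 + 8 + 4 + 1, so 17^45 ≡ 16·16·74·17 ≡ 90 (mod 91).
x_0 = 17^45 mod 91 = 90.
x_0 = 90 ≡ −1, so 17 is not a witness.

no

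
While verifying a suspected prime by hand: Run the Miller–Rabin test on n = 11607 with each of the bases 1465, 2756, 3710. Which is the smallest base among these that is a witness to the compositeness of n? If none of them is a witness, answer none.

1465

n − 1 = 11606 = 2^1 · 5803, so s = 1 and d = 5803.
Base 1465: x_0 = 1465^5803 mod 11607 = 7942. x_0 ∉ {1, 11606} and s = 1, so 1465 is a Miller–Rabin witness and 11607 is composite.
Base 2756: x_0 = 2756^5803 mod 11607 = 2279. x_0 ∉ {1, 11606} and s = 1, so 2756 is a Miller–Rabin witness and 11607 is composite.
Base 3710: x_0 = 3710^5803 mod 11607 = 53. x_0 ∉ {1, 11606} and s = 1, so 3710 is a Miller–Rabin witness and 11607 is composite.
The smallest witness among the given bases is 1465.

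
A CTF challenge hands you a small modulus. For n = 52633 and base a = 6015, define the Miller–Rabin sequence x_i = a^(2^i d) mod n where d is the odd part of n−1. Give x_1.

44703

n − 1 = 52632 = 2^3 · 6579, so s = 3 and d = 6579.
Repeated squaring mod 52633: 6015^1 ≡ 6015, 6015^2 ≡ 21354, 6015^4 ≡ 33637, 6015^8 ≡ 48801, 6015^16 ≡ 52250, 6015^32 ≡ 41423, 6015^64 ≡ 29129, 6015^128 ≡ 2048, 6015^256 ≡ 36297, 6015^512 ≡ 15586, 6015^1024 ≡ 22101, 6015^2048 ≡ 19961, 6015^4096 ≡ 9711.
6579 = 4096 + 2048 + 256 + 128 + 32 + 16 + 2 + 1, so 6015^6579 ≡ 9711·19961·36297·2048·41423·52250·21354·6015 ≡ 51913 (mod 52633).
x_0 = 51913.
x_1 = 51913^2 mod 52633 = 44703.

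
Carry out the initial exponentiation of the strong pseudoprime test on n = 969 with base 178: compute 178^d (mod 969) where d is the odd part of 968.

n − 1 = 968 = 2^3 · 121, so s = 3 and d = 121.
Repeated squaring mod 969: 178^1 ≡ 178, 178^2 ≡ 676, 178^4 ≡ 577, 178^8 ≡ 562, 178^16 ≡ 919, 178^32 ≡ 562, 178^64 ≡ 919.
121 = 64 + 32 + 16 + 8 + 1, so 178^121 ≡ 919·562·919·562·178 ≡ 178 (mod 969).

178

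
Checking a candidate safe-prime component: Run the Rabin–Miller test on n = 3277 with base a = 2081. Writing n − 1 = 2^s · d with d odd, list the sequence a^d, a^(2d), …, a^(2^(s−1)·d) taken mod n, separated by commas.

n − 1 = 3276 = 2^2 · 819, so s = 2 and d = 819.
x_0 = 2081^819 mod 3277 = 2783.
x_1 = 2783^2 mod 3277 = 1538.

2783, 1538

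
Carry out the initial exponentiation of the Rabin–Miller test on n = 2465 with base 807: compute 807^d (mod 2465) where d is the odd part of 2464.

842

n − 1 = 2464 = 2^5 · 77, so s = 5 and d = 77.
807^77 mod 2465 = 842.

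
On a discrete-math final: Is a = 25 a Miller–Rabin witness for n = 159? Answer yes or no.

n − 1 = 158 = 2^1 · 79, so s = 1 and d = 79.
x_0 = 25^79 mod 159 = 25.
x_0 ∉ {1, 158} and s = 1, so 25 is a Miller–Rabin witness and 159 is composite.

yes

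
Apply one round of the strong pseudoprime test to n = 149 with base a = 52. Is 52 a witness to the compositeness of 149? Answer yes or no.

n − 1 = 148 = 2^2 · 37, so s = 2 and d = 37.
x_0 = 52^37 mod 149 = 44.
x_0 is neither 1 nor 148, so continue squaring.
x_1 = 44^2 mod 149 = 148.
x_1 ≡ −1, so 52 is not a witness.

no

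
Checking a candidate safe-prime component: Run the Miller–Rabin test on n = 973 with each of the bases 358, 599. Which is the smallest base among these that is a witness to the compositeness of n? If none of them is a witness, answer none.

n − 1 = 972 = 2^2 · 243, so s = 2 and d = 243.
Base 358: x_0 = 358^243 mod 973 = 330. x_0 is neither 1 nor 972, so continue squaring. x_1 = 330^2 mod 973 = 897. Reached i = s−1 = 1 without hitting −1: 358 is a Miller–Rabin witness and 973 is composite.
Base 599: x_0 = 599^243 mod 973 = 694. x_0 is neither 1 nor 972, so continue squaring. x_1 = 694^2 mod 973 = 1. x_1 = 1 but x_0 ≠ ±1, a nontrivial square root of 1 — 599 is a witness and 973 is composite.
The smallest witness among the given bases is 358.

358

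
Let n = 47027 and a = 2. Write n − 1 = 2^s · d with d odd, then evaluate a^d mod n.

n − 1 = 47026 = 2^1 · 23513, so s = 1 and d = 23513.
Repeated squaring mod 47027: 2^1 ≡ 2, 2^2 ≡ 4, 2^4 ≡ 16, 2^8 ≡ 256, 2^16 ≡ 18509, 2^32 ≡ 38413, 2^64 ≡ 39417, 2^128 ≡ 21863, 2^256 ≡ 8341, 2^512 ≡ 19348, 2^1024 ≡ 10184, 2^2048 ≡ 19321, 2^4096 ≡ 715, 2^8192 ≡ 40955, 2^16384 ≡ 16.
23513 = 16384 + 4096 + 2048 + 512 + 256 + 128 + 64 + 16 + 8 + 1, so 2^23513 ≡ 16·715·19321·19348·8341·21863·39417·18509·256·2 ≡ 17089 (mod 47027).

17089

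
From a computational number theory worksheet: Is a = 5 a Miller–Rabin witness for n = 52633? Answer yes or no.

n − 1 = 52632 = 2^3 · 6579, so s = 3 and d = 6579.
x_0 = 5^6579 mod 52633 = 36770.
x_0 is neither 1 nor 52632, so continue squaring.
x_1 = 36770^2 mod 52633 = 49029.
x_2 = 49029^2 mod 52633 = 41098.
Reached i = s−1 = 2 without hitting −1: 5 is a Miller–Rabin witness and 52633 is composite.

yes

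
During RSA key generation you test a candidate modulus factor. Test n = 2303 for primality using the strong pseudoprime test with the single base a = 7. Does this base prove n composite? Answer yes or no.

yes

n − 1 = 2302 = 2^1 · 1151, so s = 1 and d = 1151.
x_0 = 7^1151 mod 2303 = 1323.
x_0 ∉ {1, 2302} and s = 1, so 7 is a Miller–Rabin witness and 2303 is composite.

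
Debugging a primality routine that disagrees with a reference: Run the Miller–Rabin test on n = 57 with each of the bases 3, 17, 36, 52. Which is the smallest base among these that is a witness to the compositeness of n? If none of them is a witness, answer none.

3

n − 1 = 56 = 2^3 · 7, so s = 3 and d = 7.
Base 3: x_0 = 3^7 mod 57 = 21. x_0 is neither 1 nor 56, so continue squaring. x_1 = 21^2 mod 57 = 42. x_2 = 42^2 mod 57 = 54. Reached i = s−1 = 2 without hitting −1: 3 is a Miller–Rabin witness and 57 is composite.
Base 17: x_0 = 17^7 mod 57 = 5. x_0 is neither 1 nor 56, so continue squaring. x_1 = 5^2 mod 57 = 25. x_2 = 25^2 mod 57 = 55. Reached i = s−1 = 2 without hitting −1: 17 is a Miller–Rabin witness and 57 is composite.
Base 36: x_0 = 36^7 mod 57 = 24. x_0 is neither 1 nor 56, so continue squaring. x_1 = 24^2 mod 57 = 6. x_2 = 6^2 mod 57 = 36. Reached i = s−1 = 2 without hitting −1: 36 is a Miller–Rabin witness and 57 is composite.
Base 52: x_0 = 52^7 mod 57 = 22. x_0 is neither 1 nor 56, so continue squaring. x_1 = 22^2 mod 57 = 28. x_2 = 28^2 mod 57 = 43. Reached i = s−1 = 2 without hitting −1: 52 is a Miller–Rabin witness and 57 is composite.
The smallest witness among the given bases is 3.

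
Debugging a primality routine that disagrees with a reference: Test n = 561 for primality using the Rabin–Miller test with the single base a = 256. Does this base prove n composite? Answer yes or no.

n − 1 = 560 = 2^4 · 35, so s = 4 and d = 35.
x_0 = 256^35 mod 561 = 1.
x_0 = 1, so 256 is not a witness.

no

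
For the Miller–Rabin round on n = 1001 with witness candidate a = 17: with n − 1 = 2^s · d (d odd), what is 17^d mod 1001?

439

n − 1 = 1000 = 2^3 · 125, so s = 3 and d = 125.
17^125 mod 1001 = 439.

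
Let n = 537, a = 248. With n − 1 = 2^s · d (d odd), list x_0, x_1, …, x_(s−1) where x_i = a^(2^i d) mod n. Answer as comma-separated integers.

344, 196, 289

n − 1 = 536 = 2^3 · 67, so s = 3 and d = 67.
x_0 = 248^67 mod 537 = 344.
x_1 = 344^2 mod 537 = 196.
x_2 = 196^2 mod 537 = 289.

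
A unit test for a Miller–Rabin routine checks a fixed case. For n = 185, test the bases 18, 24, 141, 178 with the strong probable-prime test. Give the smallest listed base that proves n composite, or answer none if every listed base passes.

n − 1 = 184 = 2^3 · 23, so s = 3 and d = 23.
Base 18: x_0 = 18^23 mod 185 = 22. x_0 is neither 1 nor 184, so continue squaring. x_1 = 22^2 mod 185 = 114. x_2 = 114^2 mod 185 = 46. Reached i = s−1 = 2 without hitting −1: 18 is a Miller–Rabin witness and 185 is composite.
Base 24: x_0 = 24^23 mod 185 = 109. x_0 is neither 1 nor 184, so continue squaring. x_1 = 109^2 mod 185 = 41. x_2 = 41^2 mod 185 = 16. Reached i = s−1 = 2 without hitting −1: 24 is a Miller–Rabin witness and 185 is composite.
Base 141: x_0 = 141^23 mod 185 = 176. x_0 is neither 1 nor 184, so continue squaring. x_1 = 176^2 mod 185 = 81. x_2 = 81^2 mod 185 = 86. Reached i = s−1 = 2 without hitting −1: 141 is a Miller–Rabin witness and 185 is composite.
Base 178: x_0 = 178^23 mod 185 = 102. x_0 is neither 1 nor 184, so continue squaring. x_1 = 102^2 mod 185 = 44. x_2 = 44^2 mod 185 = 86. Reached i = s−1 = 2 without hitting −1: 178 is a Miller–Rabin witness and 185 is composite.
The smallest witness among the given bases is 18.

18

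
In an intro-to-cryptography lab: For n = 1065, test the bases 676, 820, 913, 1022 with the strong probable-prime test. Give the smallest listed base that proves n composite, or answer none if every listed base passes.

820

n − 1 = 1064 = 2^3 · 133, so s = 3 and d = 133.
Base 676: x_0 = 676^133 mod 1065 = 1. x_0 = 1, so 676 is not a witness.
Base 820: x_0 = 820^133 mod 1065 = 70. x_0 is neither 1 nor 1064, so continue squaring. x_1 = 70^2 mod 1065 = 640. x_2 = 640^2 mod 1065 = 640. Reached i = s−1 = 2 without hitting −1: 820 is a Miller–Rabin witness and 1065 is composite.
Base 913: x_0 = 913^133 mod 1065 = 298. x_0 is neither 1 nor 1064, so continue squaring. x_1 = 298^2 mod 1065 = 409. x_2 = 409^2 mod 1065 = 76. Reached i = s−1 = 2 without hitting −1: 913 is a Miller–Rabin witness and 1065 is composite.
Base 1022: x_0 = 1022^133 mod 1065 = 17. x_0 is neither 1 nor 1064, so continue squaring. x_1 = 17^2 mod 1065 = 289. x_2 = 289^2 mod 1065 = 451. Reached i = s−1 = 2 without hitting −1: 1022 is a Miller–Rabin witness and 1065 is composite.
The smallest witness among the given bases is 820.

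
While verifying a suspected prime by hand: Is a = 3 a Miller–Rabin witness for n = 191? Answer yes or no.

no

n − 1 = 190 = 2^1 · 95, so s = 1 and d = 95.
Repeated squaring mod 191: 3^1 ≡ 3, 3^2 ≡ 9, 3^4 ≡ 81, 3^8 ≡ 67, 3^16 ≡ 96, 3^32 ≡ 48, 3^64 ≡ 12.
95 = 64 + 16 + 8 + 4 + 2 + 1, so 3^95 ≡ 12·96·67·81·9·3 ≡ 1 (mod 191).
x_0 = 3^95 mod 191 = 1.
x_0 = 1, so 3 is not a witness.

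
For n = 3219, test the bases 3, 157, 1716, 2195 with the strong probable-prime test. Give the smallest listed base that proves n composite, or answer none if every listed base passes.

n − 1 = 3218 = 2^1 · 1609, so s = 1 and d = 1609.
Base 3: x_0 = 3^1609 mod 3219 = 744. x_0 ∉ {1, 3218} and s = 1, so 3 is a Miller–Rabin witness and 3219 is composite.
Base 157: x_0 = 157^1609 mod 3219 = 2680. x_0 ∉ {1, 3218} and s = 1, so 157 is a Miller–Rabin witness and 3219 is composite.
Base 1716: x_0 = 1716^1609 mod 3219 = 1050. x_0 ∉ {1, 3218} and s = 1, so 1716 is a Miller–Rabin witness and 3219 is composite.
Base 2195: x_0 = 2195^1609 mod 3219 = 2858. x_0 ∉ {1, 3218} and s = 1, so 2195 is a Miller–Rabin witness and 3219 is composite.
The smallest witness among the given bases is 3.

3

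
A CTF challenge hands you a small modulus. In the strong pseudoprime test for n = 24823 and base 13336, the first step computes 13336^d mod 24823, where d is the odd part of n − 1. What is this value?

n − 1 = 24822 = 2^1 · 12411, so s = 1 and d = 12411.
13336^12411 mod 24823 = 19430.

19430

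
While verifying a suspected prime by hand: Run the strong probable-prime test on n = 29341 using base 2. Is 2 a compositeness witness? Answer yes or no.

no

n − 1 = 29340 = 2^2 · 7335, so s = 2 and d = 7335.
x_0 = 2^7335 mod 29341 = 26424.
x_0 is neither 1 nor 29340, so continue squaring.
x_1 = 26424^2 mod 29341 = 29340.
x_1 ≡ −1, so 2 is not a witness.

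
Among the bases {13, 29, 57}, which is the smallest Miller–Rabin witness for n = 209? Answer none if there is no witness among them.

13

n − 1 = 208 = 2^4 · 13, so s = 4 and d = 13.
Base 13: x_0 = 13^13 mod 209 = 129. x_0 is neither 1 nor 208, so continue squaring. x_1 = 129^2 mod 209 = 130. x_2 = 130^2 mod 209 = 180. x_3 = 180^2 mod 209 = 5. Reached i = s−1 = 3 without hitting −1: 13 is a Miller–Rabin witness and 209 is composite.
Base 29: x_0 = 29^13 mod 209 = 13. x_0 is neither 1 nor 208, so continue squaring. x_1 = 13^2 mod 209 = 169. x_2 = 169^2 mod 209 = 137. x_3 = 137^2 mod 209 = 168. Reached i = s−1 = 3 without hitting −1: 29 is a Miller–Rabin witness and 209 is composite.
Base 57: x_0 = 57^13 mod 209 = 19. x_0 is neither 1 nor 208, so continue squaring. x_1 = 19^2 mod 209 = 152. x_2 = 152^2 mod 209 = 114. x_3 = 114^2 mod 209 = 38. Reached i = s−1 = 3 without hitting −1: 57 is a Miller–Rabin witness and 209 is composite.
The smallest witness among the given bases is 13.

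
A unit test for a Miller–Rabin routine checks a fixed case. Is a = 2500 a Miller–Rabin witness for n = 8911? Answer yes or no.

no

n − 1 = 8910 = 2^1 · 4455, so s = 1 and d = 4455.
x_0 = 2500^4455 mod 8911 = 1.
x_0 = 1, so 2500 is not a witness.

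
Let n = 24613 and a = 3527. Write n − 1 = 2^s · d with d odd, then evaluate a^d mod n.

11900

n − 1 = 24612 = 2^2 · 6153, so s = 2 and d = 6153.
3527^6153 mod 24613 = 11900.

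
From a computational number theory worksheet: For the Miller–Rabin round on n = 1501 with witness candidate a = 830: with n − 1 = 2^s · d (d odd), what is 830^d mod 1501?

141

n − 1 = 1500 = 2^2 · 375, so s = 2 and d = 375.
Repeated squaring mod 1501: 830^1 ≡ 830, 830^2 ≡ 1442, 830^4 ≡ 479, 830^8 ≡ 1289, 830^16 ≡ 1415, 830^32 ≡ 1392, 830^64 ≡ 1374, 830^128 ≡ 1119, 830^256 ≡ 327.
375 = 256 + 64 + 32 + 16 + 4 + 2 + 1, so 830^375 ≡ 327·1374·1392·1415·479·1442·830 ≡ 141 (mod 1501).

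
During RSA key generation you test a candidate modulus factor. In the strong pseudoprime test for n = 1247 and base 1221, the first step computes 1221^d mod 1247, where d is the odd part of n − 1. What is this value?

737

n − 1 = 1246 = 2^1 · 623, so s = 1 and d = 623.
1221^623 mod 1247 = 737.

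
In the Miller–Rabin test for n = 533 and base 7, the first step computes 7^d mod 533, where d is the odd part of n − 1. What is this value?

176

n − 1 = 532 = 2^2 · 133, so s = 2 and d = 133.
Repeated squaring mod 533: 7^1 ≡ 7, 7^2 ≡ 49, 7^4 ≡ 269, 7^8 ≡ 406, 7^16 ≡ 139, 7^32 ≡ 133, 7^64 ≡ 100, 7^128 ≡ 406.
133 = 128 + 4 + 1, so 7^133 ≡ 406·269·7 ≡ 176 (mod 533).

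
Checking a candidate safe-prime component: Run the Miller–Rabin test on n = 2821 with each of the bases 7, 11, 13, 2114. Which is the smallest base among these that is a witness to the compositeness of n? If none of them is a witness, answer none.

7

n − 1 = 2820 = 2^2 · 705, so s = 2 and d = 705.
Base 7: x_0 = 7^705 mod 2821 = 931. x_0 is neither 1 nor 2820, so continue squaring. x_1 = 931^2 mod 2821 = 714. Reached i = s−1 = 1 without hitting −1: 7 is a Miller–Rabin witness and 2821 is composite.
Base 11: x_0 = 11^705 mod 2821 = 1828. x_0 is neither 1 nor 2820, so continue squaring. x_1 = 1828^2 mod 2821 = 1520. Reached i = s−1 = 1 without hitting −1: 11 is a Miller–Rabin witness and 2821 is composite.
Base 13: x_0 = 13^705 mod 2821 = 650. x_0 is neither 1 nor 2820, so continue squaring. x_1 = 650^2 mod 2821 = 2171. Reached i = s−1 = 1 without hitting −1: 13 is a Miller–Rabin witness and 2821 is composite.
Base 2114: x_0 = 2114^705 mod 2821 = 1022. x_0 is neither 1 nor 2820, so continue squaring. x_1 = 1022^2 mod 2821 = 714. Reached i = s−1 = 1 without hitting −1: 2114 is a Miller–Rabin witness and 2821 is composite.
The smallest witness among the given bases is 7.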